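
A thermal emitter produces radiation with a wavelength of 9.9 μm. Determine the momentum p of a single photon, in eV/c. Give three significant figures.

Take h = 6.62607015e-34 J·s, c = 2.99792458e8 m/s, 1 eV = 1.602176634e-19 J.
Convert to SI: λ = 9.9 μm = 9.9e-6 m.
Since p = h/λ for a photon, p = 6.693e-29 kg·m/s.
Converting to eV/c: p = 0.1252 eV/c ≈ 0.125 eV/c.

0.125 eV/c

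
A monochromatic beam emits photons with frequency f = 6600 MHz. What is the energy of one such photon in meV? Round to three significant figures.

0.0273 meV

Take h = 6.62607015e-34 J·s, 1 eV = 1.602176634e-19 J.
Convert to SI: f = 6600 MHz = 6.6e9 Hz.
Since E = hf for a photon, E = 4.373e-24 J.
Converting to meV: E = 0.02730 meV ≈ 0.0273 meV.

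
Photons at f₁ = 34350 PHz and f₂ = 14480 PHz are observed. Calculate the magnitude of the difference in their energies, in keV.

Using E = hf: E₁ = 2.2761e-14 J, E₂ = 9.5945e-15 J.
|ΔE| = |2.2761e-14 − 9.5945e-15| = 1.32e-14 J = 82.2 keV.

82.2 keV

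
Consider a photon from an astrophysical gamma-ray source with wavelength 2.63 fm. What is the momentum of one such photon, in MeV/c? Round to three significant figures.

In SI units: λ = 2.63 fm = 2.63e-15 m.
For a photon p = h/λ, so p = 2.519e-19 kg·m/s.
Converting to MeV/c: p = 471.4 MeV/c ≈ 471 MeV/c.

471 MeV/c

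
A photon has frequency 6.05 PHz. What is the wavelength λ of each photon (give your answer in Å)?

496 Å

Use c = 2.99792458 × 10^8 m/s.
In SI units: f = 6.05 PHz = 6.05 × 10^15 Hz.
For a photon λ = c/f, so λ = 4.955 × 10^-8 m.
Converting to Å: λ = 495.5 Å ≈ 496 Å.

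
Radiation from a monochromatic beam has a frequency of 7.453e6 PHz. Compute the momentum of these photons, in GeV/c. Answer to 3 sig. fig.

First convert: f = 7.453e6 PHz = 7.453e21 Hz.
The photon relation is p = hf/c, giving p = 1.647e-20 kg·m/s.
Converting to GeV/c: p = 0.03082 GeV/c ≈ 0.0308 GeV/c.

0.0308 GeV/c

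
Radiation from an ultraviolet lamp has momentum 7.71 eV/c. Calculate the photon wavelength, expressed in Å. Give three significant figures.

1610 Å

(h = 6.62607015·10^-34 J·s, c = 2.99792458·10^8 m/s, 1 eV = 1.602176634·10^-19 J.)
Convert to SI: p = 7.71 eV/c = 4.1204·10^-27 kg·m/s.
Apply λ = h/p: λ = 1.608·10^-7 m.
Converting to Å: λ = 1608 Å ≈ 1610 Å.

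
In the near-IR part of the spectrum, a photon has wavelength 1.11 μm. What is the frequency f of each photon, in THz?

270 THz

Use c = 2.99792458·10^8 m/s.
First convert: λ = 1.11 μm = 1.11·10^-6 m.
Apply f = c/λ: f = 2.701·10^14 Hz.
Converting to THz: f = 270.1 THz ≈ 270 THz.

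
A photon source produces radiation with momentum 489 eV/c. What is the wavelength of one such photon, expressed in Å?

25.4 Å

Take h = 6.62607015e-34 J·s, c = 2.99792458e8 m/s, 1 eV = 1.602176634e-19 J.
First convert: p = 489 eV/c = 2.6134e-25 kg·m/s.
For a photon λ = h/p, so λ = 2.535e-9 m.
Converting to Å: λ = 25.35 Å ≈ 25.4 Å.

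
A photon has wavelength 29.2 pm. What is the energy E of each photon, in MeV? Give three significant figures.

(h = 6.62607015·10^-34 J·s, c = 2.99792458·10^8 m/s, 1 eV = 1.602176634·10^-19 J.)
First convert: λ = 29.2 pm = 2.92·10^-11 m.
Apply E = hc/λ: E = 6.803·10^-15 J.
Converting to MeV: E = 0.04246 MeV ≈ 0.0425 MeV.

0.0425 MeV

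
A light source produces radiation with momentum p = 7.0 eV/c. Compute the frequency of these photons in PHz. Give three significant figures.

1.69 PHz

In SI units: p = 7.0 eV/c = 3.7410·10^-27 kg·m/s.
Apply f = pc/h: f = 1.693·10^15 Hz.
Converting to PHz: f = 1.693 PHz ≈ 1.69 PHz.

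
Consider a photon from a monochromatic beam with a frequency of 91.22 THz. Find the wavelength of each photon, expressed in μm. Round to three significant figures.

3.29 μm

(c = 2.99792458·10^8 m/s.)
Convert to SI: f = 91.22 THz = 9.122·10^13 Hz.
The photon relation is λ = c/f, giving λ = 3.286·10^-6 m.
Converting to μm: λ = 3.286 μm ≈ 3.29 μm.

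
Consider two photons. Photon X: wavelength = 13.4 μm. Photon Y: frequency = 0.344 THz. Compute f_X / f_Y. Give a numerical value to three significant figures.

65.0

f_X = 2.237·10^13 Hz (from wavelength = 13.4 μm, via f = c/λ).
f_Y = 3.440·10^11 Hz (from frequency = 0.344 THz, via f given directly).
Ratio = 2.237·10^13 / 3.440·10^11 = 65.0.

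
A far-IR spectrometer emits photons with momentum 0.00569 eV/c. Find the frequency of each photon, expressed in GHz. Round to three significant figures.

1380 GHz

Convert to SI: p = 0.00569 eV/c = 3.0409 × 10^-30 kg·m/s.
For a photon f = pc/h, so f = 1.376 × 10^12 Hz.
Converting to GHz: f = 1376 GHz ≈ 1380 GHz.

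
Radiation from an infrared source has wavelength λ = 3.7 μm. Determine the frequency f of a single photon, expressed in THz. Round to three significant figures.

Convert to SI: λ = 3.7 μm = 3.7 × 10^-6 m.
For a photon f = c/λ, so f = 8.102 × 10^13 Hz.
Converting to THz: f = 81.02 THz ≈ 81.0 THz.

81.0 THz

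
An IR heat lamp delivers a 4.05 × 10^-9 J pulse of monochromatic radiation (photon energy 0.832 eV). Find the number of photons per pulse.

Per-photon energy: E = 1.333 × 10^-19 J (from energy = 0.832 eV).
N = E_total / E_photon = 4.05 × 10^-9 J / 1.333 × 10^-19 J = 3.04 × 10^10.

3.04 × 10^10 photons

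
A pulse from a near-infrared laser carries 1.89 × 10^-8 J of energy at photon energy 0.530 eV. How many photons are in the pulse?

Per-photon energy: E = 8.492 × 10^-20 J (from energy = 0.530 eV).
N = E_total / E_photon = 1.89 × 10^-8 J / 8.492 × 10^-20 J = 2.23 × 10^11.

2.23 × 10^11 photons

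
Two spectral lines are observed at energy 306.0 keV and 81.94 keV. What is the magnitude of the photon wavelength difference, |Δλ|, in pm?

11.1 pm

Using λ = hc/E: λ₁ = 4.0518 × 10^-12 m, λ₂ = 1.5131 × 10^-11 m.
|Δλ| = |4.0518 × 10^-12 − 1.5131 × 10^-11| = 1.11 × 10^-11 m = 11.1 pm.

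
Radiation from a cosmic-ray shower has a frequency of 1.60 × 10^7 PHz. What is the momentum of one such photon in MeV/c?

66.2 MeV/c

Convert to SI: f = 1.60 × 10^7 PHz = 1.60 × 10^22 Hz.
The photon relation is p = hf/c, giving p = 3.536 × 10^-20 kg·m/s.
Converting to MeV/c: p = 66.17 MeV/c ≈ 66.2 MeV/c.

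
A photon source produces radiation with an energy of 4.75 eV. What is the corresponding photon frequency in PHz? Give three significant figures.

(h = 6.62607015 × 10^-34 J·s, 1 eV = 1.602176634 × 10^-19 J.)
In SI units: E = 4.75 eV = 7.6103 × 10^-19 J.
Apply f = E/h: f = 1.149 × 10^15 Hz.
Converting to PHz: f = 1.149 PHz ≈ 1.15 PHz.

1.15 PHz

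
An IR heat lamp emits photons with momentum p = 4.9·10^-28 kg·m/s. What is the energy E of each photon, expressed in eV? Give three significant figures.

The photon relation is E = pc, giving E = 1.469·10^-19 J.
Converting to eV: E = 0.9169 eV ≈ 0.917 eV.

0.917 eV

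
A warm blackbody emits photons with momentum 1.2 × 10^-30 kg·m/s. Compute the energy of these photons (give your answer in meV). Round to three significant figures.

2.25 meV

The photon relation is E = pc, giving E = 3.598 × 10^-22 J.
Converting to meV: E = 2.245 meV ≈ 2.25 meV.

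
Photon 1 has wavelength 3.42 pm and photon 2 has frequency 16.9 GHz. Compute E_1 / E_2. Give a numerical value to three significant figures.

5.19 × 10^9

E_1 = 5.808 × 10^-14 J (from wavelength = 3.42 pm, via E = hc/λ).
E_2 = 1.120 × 10^-23 J (from frequency = 16.9 GHz, via E = hf).
Ratio = 5.808 × 10^-14 / 1.120 × 10^-23 = 5.19 × 10^9.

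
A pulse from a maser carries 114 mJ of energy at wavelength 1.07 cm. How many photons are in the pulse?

6.14e21 photons

Per-photon energy: E = 1.856e-23 J (from wavelength = 1.07 cm).
N = E_total / E_photon = 0.114 J / 1.856e-23 J = 6.14e21.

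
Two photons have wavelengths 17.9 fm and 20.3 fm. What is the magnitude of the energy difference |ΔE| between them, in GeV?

8.19 × 10^-3 GeV

Using E = hc/λ: E₁ = 1.110 × 10^-11 J, E₂ = 9.785 × 10^-12 J.
|ΔE| = |1.110 × 10^-11 − 9.785 × 10^-12| = 1.31 × 10^-12 J = 8.19 × 10^-3 GeV.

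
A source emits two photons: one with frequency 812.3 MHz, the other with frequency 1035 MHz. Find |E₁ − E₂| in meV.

Using E = hf: E₁ = 5.3824 × 10^-25 J, E₂ = 6.8580 × 10^-25 J.
|ΔE| = |5.3824 × 10^-25 − 6.8580 × 10^-25| = 1.48 × 10^-25 J = 9.21 × 10^-4 meV.

9.21 × 10^-4 meV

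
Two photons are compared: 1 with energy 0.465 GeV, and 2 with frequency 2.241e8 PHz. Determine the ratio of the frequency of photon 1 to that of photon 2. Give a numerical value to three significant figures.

f_1 = 1.124e23 Hz (from energy = 0.465 GeV, via f = E/h).
f_2 = 2.241e23 Hz (from frequency = 2.241e8 PHz, via f given directly).
Ratio = 1.124e23 / 2.241e23 = 0.502.

0.502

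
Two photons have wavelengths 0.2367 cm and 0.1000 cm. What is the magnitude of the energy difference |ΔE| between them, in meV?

Using E = hc/λ: E₁ = 8.3923·10^-23 J, E₂ = 1.9864·10^-22 J.
|ΔE| = |8.3923·10^-23 − 1.9864·10^-22| = 1.15·10^-22 J = 0.716 meV.

0.716 meV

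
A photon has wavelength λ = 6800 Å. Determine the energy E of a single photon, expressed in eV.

Use h = 6.62607015·10^-34 J·s, c = 2.99792458·10^8 m/s, 1 eV = 1.602176634·10^-19 J.
Convert to SI: λ = 6800 Å = 6.80·10^-7 m.
For a photon E = hc/λ, so E = 2.921·10^-19 J.
Converting to eV: E = 1.823 eV ≈ 1.82 eV.

1.82 eV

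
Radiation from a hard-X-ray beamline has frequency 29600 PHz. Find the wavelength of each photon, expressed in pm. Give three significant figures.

10.1 pm

Convert to SI: f = 29600 PHz = 2.96·10^19 Hz.
Since λ = c/f for a photon, λ = 1.013·10^-11 m.
Converting to pm: λ = 10.13 pm ≈ 10.1 pm.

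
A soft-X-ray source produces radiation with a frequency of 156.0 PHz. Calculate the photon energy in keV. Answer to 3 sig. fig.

0.645 keV

First convert: f = 156.0 PHz = 1.560e17 Hz.
The photon relation is E = hf, giving E = 1.034e-16 J.
Converting to keV: E = 0.6452 keV ≈ 0.645 keV.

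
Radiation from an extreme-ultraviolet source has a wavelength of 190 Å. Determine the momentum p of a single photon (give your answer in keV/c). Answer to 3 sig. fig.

Take h = 6.62607015·10^-34 J·s, c = 2.99792458·10^8 m/s, 1 eV = 1.602176634·10^-19 J.
Convert to SI: λ = 190 Å = 1.9·10^-8 m.
Since p = h/λ for a photon, p = 3.487·10^-26 kg·m/s.
Converting to keV/c: p = 0.06525 keV/c ≈ 0.0653 keV/c.

0.0653 keV/c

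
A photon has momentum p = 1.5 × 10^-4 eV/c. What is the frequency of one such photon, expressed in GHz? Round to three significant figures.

36.3 GHz

Convert to SI: p = 1.5 × 10^-4 eV/c = 8.0164 × 10^-32 kg·m/s.
For a photon f = pc/h, so f = 3.627 × 10^10 Hz.
Converting to GHz: f = 36.27 GHz ≈ 36.3 GHz.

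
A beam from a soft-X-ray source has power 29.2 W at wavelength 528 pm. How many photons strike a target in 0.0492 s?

Total energy: E_total = P·t = 29.2 × 0.0492 = 1.437 J.
Per-photon energy: E = 3.762e-16 J.
N = E_total / E_photon = 3.82e15.

3.82e15 photons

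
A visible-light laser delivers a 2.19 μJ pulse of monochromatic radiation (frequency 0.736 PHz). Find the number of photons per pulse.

4.49e12 photons

Per-photon energy: E = 4.877e-19 J (from frequency = 0.736 PHz).
N = E_total / E_photon = 2.19e-6 J / 4.877e-19 J = 4.49e12.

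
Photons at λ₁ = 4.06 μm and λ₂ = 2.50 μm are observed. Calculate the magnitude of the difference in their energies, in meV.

Using E = hc/λ: E₁ = 4.893e-20 J, E₂ = 7.946e-20 J.
|ΔE| = |4.893e-20 − 7.946e-20| = 3.05e-20 J = 191 meV.

191 meV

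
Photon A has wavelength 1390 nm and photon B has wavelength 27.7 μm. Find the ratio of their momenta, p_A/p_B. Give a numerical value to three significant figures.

19.9

p_A = 4.767 × 10^-28 kg·m/s (from wavelength = 1390 nm, via p = h/λ).
p_B = 2.392 × 10^-29 kg·m/s (from wavelength = 27.7 μm, via p = h/λ).
Ratio = 4.767 × 10^-28 / 2.392 × 10^-29 = 19.9.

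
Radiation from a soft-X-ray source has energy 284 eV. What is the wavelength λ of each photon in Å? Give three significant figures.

43.7 Å

Take h = 6.62607015·10^-34 J·s, c = 2.99792458·10^8 m/s, 1 eV = 1.602176634·10^-19 J.
Convert to SI: E = 284 eV = 4.5502·10^-17 J.
Since λ = hc/E for a photon, λ = 4.366·10^-9 m.
Converting to Å: λ = 43.66 Å ≈ 43.7 Å.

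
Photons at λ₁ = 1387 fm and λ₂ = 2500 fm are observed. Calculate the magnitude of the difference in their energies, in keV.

398 keV

Using E = hc/λ: E₁ = 1.4322e-13 J, E₂ = 7.9458e-14 J.
|ΔE| = |1.4322e-13 − 7.9458e-14| = 6.38e-14 J = 398 keV.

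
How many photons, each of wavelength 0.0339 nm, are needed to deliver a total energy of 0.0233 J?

Per-photon energy: E = 5.860 × 10^-15 J (from wavelength = 0.0339 nm).
N = E_total / E_photon = 0.0233 J / 5.860 × 10^-15 J = 3.98 × 10^12.

3.98 × 10^12 photons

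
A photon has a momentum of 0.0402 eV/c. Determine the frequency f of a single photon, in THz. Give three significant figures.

9.72 THz

Use h = 6.62607015 × 10^-34 J·s, c = 2.99792458 × 10^8 m/s, 1 eV = 1.602176634 × 10^-19 J.
First convert: p = 0.0402 eV/c = 2.1484 × 10^-29 kg·m/s.
The photon relation is f = pc/h, giving f = 9.720 × 10^12 Hz.
Converting to THz: f = 9.720 THz ≈ 9.72 THz.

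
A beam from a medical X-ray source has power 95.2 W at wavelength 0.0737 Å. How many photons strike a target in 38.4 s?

1.36e17 photons

Total energy: E_total = P·t = 95.2 × 38.4 = 3656 J.
Per-photon energy: E = 2.695e-14 J.
N = E_total / E_photon = 1.36e17.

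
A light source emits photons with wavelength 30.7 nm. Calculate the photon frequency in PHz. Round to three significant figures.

9.77 PHz

First convert: λ = 30.7 nm = 3.07 × 10^-8 m.
Since f = c/λ for a photon, f = 9.765 × 10^15 Hz.
Converting to PHz: f = 9.765 PHz ≈ 9.77 PHz.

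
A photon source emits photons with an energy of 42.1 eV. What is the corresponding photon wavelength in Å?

First convert: E = 42.1 eV = 6.7452e-18 J.
For a photon λ = hc/E, so λ = 2.945e-8 m.
Converting to Å: λ = 294.5 Å ≈ 294 Å.

294 Å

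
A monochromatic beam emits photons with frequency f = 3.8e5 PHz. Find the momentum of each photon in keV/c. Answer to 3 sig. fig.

1570 keV/c

Convert to SI: f = 3.8e5 PHz = 3.8e20 Hz.
Since p = hf/c for a photon, p = 8.399e-22 kg·m/s.
Converting to keV/c: p = 1572 keV/c ≈ 1570 keV/c.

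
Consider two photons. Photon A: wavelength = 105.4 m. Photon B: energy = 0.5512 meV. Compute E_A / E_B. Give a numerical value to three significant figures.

E_A = 1.885e-27 J (from wavelength = 105.4 m, via E = hc/λ).
E_B = 8.831e-23 J (from energy = 0.5512 meV, via E given directly).
Ratio = 1.885e-27 / 8.831e-23 = 2.13e-5.

2.13e-5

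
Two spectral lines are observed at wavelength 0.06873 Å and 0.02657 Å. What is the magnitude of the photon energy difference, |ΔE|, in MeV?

Using E = hc/λ: E₁ = 2.8902 × 10^-14 J, E₂ = 7.4763 × 10^-14 J.
|ΔE| = |2.8902 × 10^-14 − 7.4763 × 10^-14| = 4.59 × 10^-14 J = 0.286 MeV.

0.286 MeV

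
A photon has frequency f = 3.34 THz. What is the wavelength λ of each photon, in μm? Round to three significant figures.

Convert to SI: f = 3.34 THz = 3.34 × 10^12 Hz.
Apply λ = c/f: λ = 8.976 × 10^-5 m.
Converting to μm: λ = 89.76 μm ≈ 89.8 μm.

89.8 μm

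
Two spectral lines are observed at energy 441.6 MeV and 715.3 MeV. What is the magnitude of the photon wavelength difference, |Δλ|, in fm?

1.07 fm

Using λ = hc/E: λ₁ = 2.8076 × 10^-15 m, λ₂ = 1.7333 × 10^-15 m.
|Δλ| = |2.8076 × 10^-15 − 1.7333 × 10^-15| = 1.07 × 10^-15 m = 1.07 fm.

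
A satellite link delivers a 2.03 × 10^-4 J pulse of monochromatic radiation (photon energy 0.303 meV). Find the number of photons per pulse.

Per-photon energy: E = 4.855 × 10^-23 J (from energy = 0.303 meV).
N = E_total / E_photon = 2.03 × 10^-4 J / 4.855 × 10^-23 J = 4.18 × 10^18.

4.18 × 10^18 photons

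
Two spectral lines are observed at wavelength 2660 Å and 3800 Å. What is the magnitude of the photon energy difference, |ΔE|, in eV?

Using E = hc/λ: E₁ = 7.468·10^-19 J, E₂ = 5.227·10^-19 J.
|ΔE| = |7.468·10^-19 − 5.227·10^-19| = 2.24·10^-19 J = 1.40 eV.

1.40 eV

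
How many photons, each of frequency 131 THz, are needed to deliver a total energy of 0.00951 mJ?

Per-photon energy: E = 8.680 × 10^-20 J (from frequency = 131 THz).
N = E_total / E_photon = 9.51 × 10^-6 J / 8.680 × 10^-20 J = 1.10 × 10^14.

1.10 × 10^14 photons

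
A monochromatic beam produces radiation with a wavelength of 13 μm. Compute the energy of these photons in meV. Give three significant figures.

Use h = 6.62607015 × 10^-34 J·s, c = 2.99792458 × 10^8 m/s, 1 eV = 1.602176634 × 10^-19 J.
First convert: λ = 13 μm = 1.3 × 10^-5 m.
For a photon E = hc/λ, so E = 1.528 × 10^-20 J.
Converting to meV: E = 95.37 meV ≈ 95.4 meV.

95.4 meV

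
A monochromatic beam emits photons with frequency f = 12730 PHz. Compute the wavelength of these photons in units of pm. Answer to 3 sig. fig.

23.6 pm

Use c = 2.99792458e8 m/s.
Convert to SI: f = 12730 PHz = 1.273e19 Hz.
Apply λ = c/f: λ = 2.355e-11 m.
Converting to pm: λ = 23.55 pm ≈ 23.6 pm.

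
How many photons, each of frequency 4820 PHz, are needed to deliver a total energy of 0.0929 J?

Per-photon energy: E = 3.194·10^-15 J (from frequency = 4820 PHz).
N = E_total / E_photon = 0.0929 J / 3.194·10^-15 J = 2.91·10^13.

2.91·10^13 photons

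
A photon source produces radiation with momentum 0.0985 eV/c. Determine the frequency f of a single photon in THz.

23.8 THz

In SI units: p = 0.0985 eV/c = 5.2641·10^-29 kg·m/s.
Since f = pc/h for a photon, f = 2.382·10^13 Hz.
Converting to THz: f = 23.82 THz ≈ 23.8 THz.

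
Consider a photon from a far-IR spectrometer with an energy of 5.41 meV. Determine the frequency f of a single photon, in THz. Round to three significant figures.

(h = 6.62607015 × 10^-34 J·s, 1 eV = 1.602176634 × 10^-19 J.)
First convert: E = 5.41 meV = 8.6678 × 10^-22 J.
Since f = E/h for a photon, f = 1.308 × 10^12 Hz.
Converting to THz: f = 1.308 THz ≈ 1.31 THz.

1.31 THz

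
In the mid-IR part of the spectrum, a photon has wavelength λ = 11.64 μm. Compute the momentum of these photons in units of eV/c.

Convert to SI: λ = 11.64 μm = 1.164 × 10^-5 m.
Since p = h/λ for a photon, p = 5.693 × 10^-29 kg·m/s.
Converting to eV/c: p = 0.1065 eV/c ≈ 0.107 eV/c.

0.107 eV/c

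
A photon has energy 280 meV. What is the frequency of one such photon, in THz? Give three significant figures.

Convert to SI: E = 280 meV = 4.4861 × 10^-20 J.
Since f = E/h for a photon, f = 6.770 × 10^13 Hz.
Converting to THz: f = 67.70 THz ≈ 67.7 THz.

67.7 THz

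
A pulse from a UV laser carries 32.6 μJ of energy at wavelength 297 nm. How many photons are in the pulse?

4.87 × 10^13 photons

Per-photon energy: E = 6.688 × 10^-19 J (from wavelength = 297 nm).
N = E_total / E_photon = 3.26 × 10^-5 J / 6.688 × 10^-19 J = 4.87 × 10^13.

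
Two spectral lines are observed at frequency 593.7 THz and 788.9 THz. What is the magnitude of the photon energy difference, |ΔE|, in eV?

0.807 eV

Using E = hf: E₁ = 3.9339 × 10^-19 J, E₂ = 5.2273 × 10^-19 J.
|ΔE| = |3.9339 × 10^-19 − 5.2273 × 10^-19| = 1.29 × 10^-19 J = 0.807 eV.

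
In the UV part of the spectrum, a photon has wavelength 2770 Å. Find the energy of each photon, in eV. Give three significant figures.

4.48 eV

First convert: λ = 2770 Å = 2.77 × 10^-7 m.
For a photon E = hc/λ, so E = 7.171 × 10^-19 J.
Converting to eV: E = 4.476 eV ≈ 4.48 eV.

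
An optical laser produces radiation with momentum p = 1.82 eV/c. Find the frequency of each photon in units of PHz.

0.440 PHz

(h = 6.62607015 × 10^-34 J·s, c = 2.99792458 × 10^8 m/s, 1 eV = 1.602176634 × 10^-19 J.)
Convert to SI: p = 1.82 eV/c = 9.7266 × 10^-28 kg·m/s.
Apply f = pc/h: f = 4.401 × 10^14 Hz.
Converting to PHz: f = 0.4401 PHz ≈ 0.440 PHz.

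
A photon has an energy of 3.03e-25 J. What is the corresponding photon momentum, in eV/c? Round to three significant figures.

Use c = 2.99792458e8 m/s, 1 eV = 1.602176634e-19 J.
Since p = E/c for a photon, p = 1.011e-33 kg·m/s.
Converting to eV/c: p = 1.891e-6 eV/c ≈ 1.89e-6 eV/c.

1.89e-6 eV/c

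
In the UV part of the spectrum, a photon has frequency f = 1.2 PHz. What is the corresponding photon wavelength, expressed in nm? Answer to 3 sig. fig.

First convert: f = 1.2 PHz = 1.2e15 Hz.
Apply λ = c/f: λ = 2.498e-7 m.
Converting to nm: λ = 249.8 nm ≈ 250 nm.

250 nm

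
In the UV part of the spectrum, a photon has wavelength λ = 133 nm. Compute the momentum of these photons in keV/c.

9.32e-3 keV/c

(h = 6.62607015e-34 J·s, c = 2.99792458e8 m/s, 1 eV = 1.602176634e-19 J.)
In SI units: λ = 133 nm = 1.33e-7 m.
For a photon p = h/λ, so p = 4.982e-27 kg·m/s.
Converting to keV/c: p = 0.009322 keV/c ≈ 9.32e-3 keV/c.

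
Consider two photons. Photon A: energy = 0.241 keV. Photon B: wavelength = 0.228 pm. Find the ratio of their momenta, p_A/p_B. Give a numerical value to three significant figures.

p_A = 1.288e-25 kg·m/s (from energy = 0.241 keV, via p = E/c).
p_B = 2.906e-21 kg·m/s (from wavelength = 0.228 pm, via p = h/λ).
Ratio = 1.288e-25 / 2.906e-21 = 4.43e-5.

4.43e-5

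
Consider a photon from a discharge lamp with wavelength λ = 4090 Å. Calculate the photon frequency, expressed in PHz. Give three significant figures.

0.733 PHz

Use c = 2.99792458e8 m/s.
Convert to SI: λ = 4090 Å = 4.09e-7 m.
The photon relation is f = c/λ, giving f = 7.330e14 Hz.
Converting to PHz: f = 0.7330 PHz ≈ 0.733 PHz.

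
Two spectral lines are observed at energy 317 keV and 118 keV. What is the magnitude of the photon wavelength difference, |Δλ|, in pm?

6.60 pm

Using λ = hc/E: λ₁ = 3.911e-12 m, λ₂ = 1.051e-11 m.
|Δλ| = |3.911e-12 − 1.051e-11| = 6.60e-12 m = 6.60 pm.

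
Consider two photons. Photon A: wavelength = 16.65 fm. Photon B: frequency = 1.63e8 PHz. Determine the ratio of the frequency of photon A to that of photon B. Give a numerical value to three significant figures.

0.110

f_A = 1.801e22 Hz (from wavelength = 16.65 fm, via f = c/λ).
f_B = 1.630e23 Hz (from frequency = 1.63e8 PHz, via f given directly).
Ratio = 1.801e22 / 1.630e23 = 0.110.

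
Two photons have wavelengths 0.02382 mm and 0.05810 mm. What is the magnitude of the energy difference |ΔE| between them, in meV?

Using E = hc/λ: E₁ = 8.3394e-21 J, E₂ = 3.4190e-21 J.
|ΔE| = |8.3394e-21 − 3.4190e-21| = 4.92e-21 J = 30.7 meV.

30.7 meV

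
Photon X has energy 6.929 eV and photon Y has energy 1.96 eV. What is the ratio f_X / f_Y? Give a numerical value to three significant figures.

f_X = 1.675 × 10^15 Hz (from energy = 6.929 eV, via f = E/h).
f_Y = 4.739 × 10^14 Hz (from energy = 1.96 eV, via f = E/h).
Ratio = 1.675 × 10^15 / 4.739 × 10^14 = 3.54.

3.54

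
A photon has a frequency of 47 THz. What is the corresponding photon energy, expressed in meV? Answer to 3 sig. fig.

Use h = 6.62607015e-34 J·s, 1 eV = 1.602176634e-19 J.
In SI units: f = 47 THz = 4.7e13 Hz.
For a photon E = hf, so E = 3.114e-20 J.
Converting to meV: E = 194.4 meV ≈ 194 meV.

194 meV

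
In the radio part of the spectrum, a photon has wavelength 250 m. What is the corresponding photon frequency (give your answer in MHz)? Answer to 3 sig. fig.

1.20 MHz

Since f = c/λ for a photon, f = 1.199e6 Hz.
Converting to MHz: f = 1.199 MHz ≈ 1.20 MHz.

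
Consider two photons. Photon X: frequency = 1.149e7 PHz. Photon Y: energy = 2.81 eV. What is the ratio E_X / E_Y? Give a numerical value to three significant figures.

E_X = 7.613e-12 J (from frequency = 1.149e7 PHz, via E = hf).
E_Y = 4.502e-19 J (from energy = 2.81 eV, via E given directly).
Ratio = 7.613e-12 / 4.502e-19 = 1.69e7.

1.69e7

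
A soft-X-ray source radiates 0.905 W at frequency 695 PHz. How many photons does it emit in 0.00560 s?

1.10e13 photons

Total energy: E_total = P·t = 0.905 × 0.00560 = 0.005068 J.
Per-photon energy: E = 4.605e-16 J.
N = E_total / E_photon = 1.10e13.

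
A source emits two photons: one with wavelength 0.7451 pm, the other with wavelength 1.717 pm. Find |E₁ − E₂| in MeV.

0.942 MeV

Using E = hc/λ: E₁ = 2.6660e-13 J, E₂ = 1.1569e-13 J.
|ΔE| = |2.6660e-13 − 1.1569e-13| = 1.51e-13 J = 0.942 MeV.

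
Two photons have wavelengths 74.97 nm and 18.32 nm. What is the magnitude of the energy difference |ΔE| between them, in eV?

Using E = hc/λ: E₁ = 2.6497e-18 J, E₂ = 1.0843e-17 J.
|ΔE| = |2.6497e-18 − 1.0843e-17| = 8.19e-18 J = 51.1 eV.

51.1 eV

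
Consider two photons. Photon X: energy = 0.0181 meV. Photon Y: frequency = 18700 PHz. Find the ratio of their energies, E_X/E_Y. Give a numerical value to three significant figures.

2.34 × 10^-10

E_X = 2.900 × 10^-24 J (from energy = 0.0181 meV, via E given directly).
E_Y = 1.239 × 10^-14 J (from frequency = 18700 PHz, via E = hf).
Ratio = 2.900 × 10^-24 / 1.239 × 10^-14 = 2.34 × 10^-10.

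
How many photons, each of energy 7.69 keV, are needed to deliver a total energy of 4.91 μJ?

Per-photon energy: E = 1.232e-15 J (from energy = 7.69 keV).
N = E_total / E_photon = 4.91e-6 J / 1.232e-15 J = 3.99e9.

3.99e9 photons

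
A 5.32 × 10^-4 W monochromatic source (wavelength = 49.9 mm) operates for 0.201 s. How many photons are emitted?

2.69 × 10^19 photons

Total energy: E_total = P·t = 5.32 × 10^-4 × 0.201 = 1.069 × 10^-4 J.
Per-photon energy: E = 3.981 × 10^-24 J.
N = E_total / E_photon = 2.69 × 10^19.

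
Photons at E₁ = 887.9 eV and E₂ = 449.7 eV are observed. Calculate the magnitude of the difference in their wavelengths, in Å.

Using λ = hc/E: λ₁ = 1.3964·10^-9 m, λ₂ = 2.7570·10^-9 m.
|Δλ| = |1.3964·10^-9 − 2.7570·10^-9| = 1.36·10^-9 m = 13.6 Å.

13.6 Å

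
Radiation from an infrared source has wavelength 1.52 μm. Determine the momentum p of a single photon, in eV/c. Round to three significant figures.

Take h = 6.62607015 × 10^-34 J·s, c = 2.99792458 × 10^8 m/s, 1 eV = 1.602176634 × 10^-19 J.
First convert: λ = 1.52 μm = 1.52 × 10^-6 m.
Since p = h/λ for a photon, p = 4.359 × 10^-28 kg·m/s.
Converting to eV/c: p = 0.8157 eV/c ≈ 0.816 eV/c.

0.816 eV/c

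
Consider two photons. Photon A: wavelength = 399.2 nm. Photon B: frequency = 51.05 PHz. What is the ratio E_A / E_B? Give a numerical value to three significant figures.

0.0147

E_A = 4.976e-19 J (from wavelength = 399.2 nm, via E = hc/λ).
E_B = 3.383e-17 J (from frequency = 51.05 PHz, via E = hf).
Ratio = 4.976e-19 / 3.383e-17 = 0.0147.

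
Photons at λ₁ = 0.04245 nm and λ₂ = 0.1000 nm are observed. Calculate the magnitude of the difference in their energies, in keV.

Using E = hc/λ: E₁ = 4.6795 × 10^-15 J, E₂ = 1.9864 × 10^-15 J.
|ΔE| = |4.6795 × 10^-15 − 1.9864 × 10^-15| = 2.69 × 10^-15 J = 16.8 keV.

16.8 keV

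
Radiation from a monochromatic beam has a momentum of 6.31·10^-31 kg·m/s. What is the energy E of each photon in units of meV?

Apply E = pc: E = 1.892·10^-22 J.
Converting to meV: E = 1.181 meV ≈ 1.18 meV.

1.18 meV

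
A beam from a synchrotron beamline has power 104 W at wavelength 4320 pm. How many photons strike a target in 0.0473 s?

Total energy: E_total = P·t = 104 × 0.0473 = 4.919 J.
Per-photon energy: E = 4.598e-17 J.
N = E_total / E_photon = 1.07e17.

1.07e17 photons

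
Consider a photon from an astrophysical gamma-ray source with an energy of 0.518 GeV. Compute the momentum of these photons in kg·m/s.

In SI units: E = 0.518 GeV = 8.2993 × 10^-11 J.
The photon relation is p = E/c, giving p = 2.768 × 10^-19 kg·m/s.
So p ≈ 2.77 × 10^-19 kg·m/s.

2.77 × 10^-19 kg·m/s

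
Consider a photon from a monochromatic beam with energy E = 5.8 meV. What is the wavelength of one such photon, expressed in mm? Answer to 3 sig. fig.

Use h = 6.62607015·10^-34 J·s, c = 2.99792458·10^8 m/s, 1 eV = 1.602176634·10^-19 J.
In SI units: E = 5.8 meV = 9.2926·10^-22 J.
For a photon λ = hc/E, so λ = 2.138·10^-4 m.
Converting to mm: λ = 0.2138 mm ≈ 0.214 mm.

0.214 mm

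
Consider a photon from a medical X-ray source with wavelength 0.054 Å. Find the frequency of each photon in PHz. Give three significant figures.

5.55e4 PHz

(c = 2.99792458e8 m/s.)
First convert: λ = 0.054 Å = 5.4e-12 m.
For a photon f = c/λ, so f = 5.552e19 Hz.
Converting to PHz: f = 55520 PHz ≈ 5.55e4 PHz.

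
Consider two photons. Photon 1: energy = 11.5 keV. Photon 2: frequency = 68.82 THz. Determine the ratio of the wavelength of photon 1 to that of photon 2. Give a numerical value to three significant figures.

λ_1 = 1.078 × 10^-10 m (from energy = 11.5 keV, via λ = hc/E).
λ_2 = 4.356 × 10^-6 m (from frequency = 68.82 THz, via λ = c/f).
Ratio = 1.078 × 10^-10 / 4.356 × 10^-6 = 2.47 × 10^-5.

2.47 × 10^-5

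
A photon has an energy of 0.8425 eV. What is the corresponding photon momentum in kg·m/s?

4.50 × 10^-28 kg·m/s

Take c = 2.99792458 × 10^8 m/s, 1 eV = 1.602176634 × 10^-19 J.
Convert to SI: E = 0.8425 eV = 1.3498 × 10^-19 J.
The photon relation is p = E/c, giving p = 4.503 × 10^-28 kg·m/s.
So p ≈ 4.50 × 10^-28 kg·m/s.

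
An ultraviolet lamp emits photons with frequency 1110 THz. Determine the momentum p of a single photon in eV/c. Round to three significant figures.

In SI units: f = 1110 THz = 1.11 × 10^15 Hz.
Apply p = hf/c: p = 2.453 × 10^-27 kg·m/s.
Converting to eV/c: p = 4.591 eV/c ≈ 4.59 eV/c.

4.59 eV/c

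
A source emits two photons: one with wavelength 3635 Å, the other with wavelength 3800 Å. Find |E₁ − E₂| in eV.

Using E = hc/λ: E₁ = 5.4648e-19 J, E₂ = 5.2275e-19 J.
|ΔE| = |5.4648e-19 − 5.2275e-19| = 2.37e-20 J = 0.148 eV.

0.148 eV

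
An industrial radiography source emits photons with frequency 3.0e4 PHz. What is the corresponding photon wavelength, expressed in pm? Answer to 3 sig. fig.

In SI units: f = 3.0e4 PHz = 3.0e19 Hz.
For a photon λ = c/f, so λ = 9.993e-12 m.
Converting to pm: λ = 9.993 pm ≈ 9.99 pm.

9.99 pm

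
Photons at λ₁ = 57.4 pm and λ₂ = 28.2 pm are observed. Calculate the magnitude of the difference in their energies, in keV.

22.4 keV

Using E = hc/λ: E₁ = 3.461·10^-15 J, E₂ = 7.044·10^-15 J.
|ΔE| = |3.461·10^-15 − 7.044·10^-15| = 3.58·10^-15 J = 22.4 keV.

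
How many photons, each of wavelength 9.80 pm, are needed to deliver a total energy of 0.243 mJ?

Per-photon energy: E = 2.027 × 10^-14 J (from wavelength = 9.80 pm).
N = E_total / E_photon = 2.43 × 10^-4 J / 2.027 × 10^-14 J = 1.20 × 10^10.

1.20 × 10^10 photons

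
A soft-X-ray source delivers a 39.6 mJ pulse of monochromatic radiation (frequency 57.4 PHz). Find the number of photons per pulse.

Per-photon energy: E = 3.803e-17 J (from frequency = 57.4 PHz).
N = E_total / E_photon = 0.0396 J / 3.803e-17 J = 1.04e15.

1.04e15 photons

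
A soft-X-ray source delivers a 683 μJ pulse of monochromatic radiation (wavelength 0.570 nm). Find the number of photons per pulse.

1.96·10^12 photons

Per-photon energy: E = 3.485·10^-16 J (from wavelength = 0.570 nm).
N = E_total / E_photon = 6.83·10^-4 J / 3.485·10^-16 J = 1.96·10^12.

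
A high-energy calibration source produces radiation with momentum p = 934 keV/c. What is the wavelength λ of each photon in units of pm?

First convert: p = 934 keV/c = 4.9916e-22 kg·m/s.
The photon relation is λ = h/p, giving λ = 1.327e-12 m.
Converting to pm: λ = 1.327 pm ≈ 1.33 pm.

1.33 pm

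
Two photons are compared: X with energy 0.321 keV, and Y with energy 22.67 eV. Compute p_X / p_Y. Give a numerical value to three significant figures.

p_X = 1.716e-25 kg·m/s (from energy = 0.321 keV, via p = E/c).
p_Y = 1.212e-26 kg·m/s (from energy = 22.67 eV, via p = E/c).
Ratio = 1.716e-25 / 1.212e-26 = 14.2.

14.2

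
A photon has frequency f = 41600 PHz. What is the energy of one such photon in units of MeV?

0.172 MeV

(h = 6.62607015e-34 J·s, 1 eV = 1.602176634e-19 J.)
First convert: f = 41600 PHz = 4.16e19 Hz.
Since E = hf for a photon, E = 2.756e-14 J.
Converting to MeV: E = 0.1720 MeV ≈ 0.172 MeV.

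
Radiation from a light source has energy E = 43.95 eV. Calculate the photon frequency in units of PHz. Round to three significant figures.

10.6 PHz

Take h = 6.62607015·10^-34 J·s, 1 eV = 1.602176634·10^-19 J.
In SI units: E = 43.95 eV = 7.0416·10^-18 J.
The photon relation is f = E/h, giving f = 1.063·10^16 Hz.
Converting to PHz: f = 10.63 PHz ≈ 10.6 PHz.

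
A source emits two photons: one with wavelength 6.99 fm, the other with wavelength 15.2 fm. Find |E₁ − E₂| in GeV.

0.0958 GeV

Using E = hc/λ: E₁ = 2.842e-11 J, E₂ = 1.307e-11 J.
|ΔE| = |2.842e-11 − 1.307e-11| = 1.53e-11 J = 0.0958 GeV.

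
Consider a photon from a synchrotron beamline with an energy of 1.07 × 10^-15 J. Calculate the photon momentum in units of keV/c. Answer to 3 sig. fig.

6.68 keV/c

Use c = 2.99792458 × 10^8 m/s, 1 eV = 1.602176634 × 10^-19 J.
The photon relation is p = E/c, giving p = 3.569 × 10^-24 kg·m/s.
Converting to keV/c: p = 6.678 keV/c ≈ 6.68 keV/c.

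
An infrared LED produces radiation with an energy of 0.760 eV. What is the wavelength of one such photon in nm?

1630 nm

Take h = 6.62607015e-34 J·s, c = 2.99792458e8 m/s, 1 eV = 1.602176634e-19 J.
First convert: E = 0.760 eV = 1.2177e-19 J.
The photon relation is λ = hc/E, giving λ = 1.631e-6 m.
Converting to nm: λ = 1631 nm ≈ 1630 nm.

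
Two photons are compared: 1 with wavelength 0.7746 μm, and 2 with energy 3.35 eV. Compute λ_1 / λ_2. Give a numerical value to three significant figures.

2.09

λ_1 = 7.746e-7 m (from wavelength = 0.7746 μm, via λ given directly).
λ_2 = 3.701e-7 m (from energy = 3.35 eV, via λ = hc/E).
Ratio = 7.746e-7 / 3.701e-7 = 2.09.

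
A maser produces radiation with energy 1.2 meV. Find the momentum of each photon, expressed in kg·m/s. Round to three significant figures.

6.41e-31 kg·m/s

In SI units: E = 1.2 meV = 1.9226e-22 J.
Since p = E/c for a photon, p = 6.413e-31 kg·m/s.
So p ≈ 6.41e-31 kg·m/s.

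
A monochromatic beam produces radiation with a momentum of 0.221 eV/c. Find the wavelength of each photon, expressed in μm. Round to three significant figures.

5.61 μm

First convert: p = 0.221 eV/c = 1.1811e-28 kg·m/s.
Apply λ = h/p: λ = 5.610e-6 m.
Converting to μm: λ = 5.610 μm ≈ 5.61 μm.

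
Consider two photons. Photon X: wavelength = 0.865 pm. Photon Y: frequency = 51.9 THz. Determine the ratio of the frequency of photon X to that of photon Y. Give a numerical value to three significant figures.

6.68e6

f_X = 3.466e20 Hz (from wavelength = 0.865 pm, via f = c/λ).
f_Y = 5.190e13 Hz (from frequency = 51.9 THz, via f given directly).
Ratio = 3.466e20 / 5.190e13 = 6.68e6.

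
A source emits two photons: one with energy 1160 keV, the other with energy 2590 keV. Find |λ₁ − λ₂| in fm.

Using λ = hc/E: λ₁ = 1.069 × 10^-12 m, λ₂ = 4.787 × 10^-13 m.
|Δλ| = |1.069 × 10^-12 − 4.787 × 10^-13| = 5.90 × 10^-13 m = 590 fm.

590 fm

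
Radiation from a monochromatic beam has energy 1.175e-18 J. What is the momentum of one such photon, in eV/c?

7.33 eV/c

(c = 2.99792458e8 m/s, 1 eV = 1.602176634e-19 J.)
Apply p = E/c: p = 3.919e-27 kg·m/s.
Converting to eV/c: p = 7.334 eV/c ≈ 7.33 eV/c.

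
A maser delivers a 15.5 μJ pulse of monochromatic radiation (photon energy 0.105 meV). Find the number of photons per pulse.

Per-photon energy: E = 1.682 × 10^-23 J (from energy = 0.105 meV).
N = E_total / E_photon = 1.55 × 10^-5 J / 1.682 × 10^-23 J = 9.21 × 10^17.

9.21 × 10^17 photons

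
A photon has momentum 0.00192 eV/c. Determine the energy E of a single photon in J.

Use c = 2.99792458 × 10^8 m/s, 1 eV = 1.602176634 × 10^-19 J.
In SI units: p = 0.00192 eV/c = 1.0261 × 10^-30 kg·m/s.
Since E = pc for a photon, E = 3.076 × 10^-22 J.
So E ≈ 3.08 × 10^-22 J.

3.08 × 10^-22 J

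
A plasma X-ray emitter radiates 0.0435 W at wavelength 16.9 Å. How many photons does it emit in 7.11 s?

Total energy: E_total = P·t = 0.0435 × 7.11 = 0.3093 J.
Per-photon energy: E = 1.175·10^-16 J.
N = E_total / E_photon = 2.63·10^15.

2.63·10^15 photons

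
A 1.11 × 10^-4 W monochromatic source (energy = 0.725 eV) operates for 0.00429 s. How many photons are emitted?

4.10 × 10^12 photons

Total energy: E_total = P·t = 1.11 × 10^-4 × 0.00429 = 4.762 × 10^-7 J.
Per-photon energy: E = 1.162 × 10^-19 J.
N = E_total / E_photon = 4.10 × 10^12.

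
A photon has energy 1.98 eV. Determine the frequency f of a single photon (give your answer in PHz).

In SI units: E = 1.98 eV = 3.1723 × 10^-19 J.
The photon relation is f = E/h, giving f = 4.788 × 10^14 Hz.
Converting to PHz: f = 0.4788 PHz ≈ 0.479 PHz.

0.479 PHz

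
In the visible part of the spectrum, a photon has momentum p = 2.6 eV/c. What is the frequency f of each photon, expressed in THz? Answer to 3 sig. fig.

629 THz

Use h = 6.62607015 × 10^-34 J·s, c = 2.99792458 × 10^8 m/s, 1 eV = 1.602176634 × 10^-19 J.
Convert to SI: p = 2.6 eV/c = 1.3895 × 10^-27 kg·m/s.
Apply f = pc/h: f = 6.287 × 10^14 Hz.
Converting to THz: f = 628.7 THz ≈ 629 THz.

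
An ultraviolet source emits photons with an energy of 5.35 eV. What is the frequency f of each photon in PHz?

1.29 PHz

(h = 6.62607015·10^-34 J·s, 1 eV = 1.602176634·10^-19 J.)
In SI units: E = 5.35 eV = 8.5716·10^-19 J.
Since f = E/h for a photon, f = 1.294·10^15 Hz.
Converting to PHz: f = 1.294 PHz ≈ 1.29 PHz.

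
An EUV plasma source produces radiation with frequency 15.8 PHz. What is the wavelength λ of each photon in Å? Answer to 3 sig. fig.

In SI units: f = 15.8 PHz = 1.58e16 Hz.
For a photon λ = c/f, so λ = 1.897e-8 m.
Converting to Å: λ = 189.7 Å ≈ 190 Å.

190 Å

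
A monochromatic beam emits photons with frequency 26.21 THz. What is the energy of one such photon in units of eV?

Convert to SI: f = 26.21 THz = 2.621e13 Hz.
For a photon E = hf, so E = 1.737e-20 J.
Converting to eV: E = 0.1084 eV ≈ 0.108 eV.

0.108 eV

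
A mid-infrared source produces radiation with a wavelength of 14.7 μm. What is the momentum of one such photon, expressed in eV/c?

0.0843 eV/c

In SI units: λ = 14.7 μm = 1.47·10^-5 m.
For a photon p = h/λ, so p = 4.508·10^-29 kg·m/s.
Converting to eV/c: p = 0.08434 eV/c ≈ 0.0843 eV/c.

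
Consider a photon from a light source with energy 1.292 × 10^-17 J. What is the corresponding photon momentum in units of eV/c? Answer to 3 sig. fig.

Use c = 2.99792458 × 10^8 m/s, 1 eV = 1.602176634 × 10^-19 J.
Since p = E/c for a photon, p = 4.310 × 10^-26 kg·m/s.
Converting to eV/c: p = 80.64 eV/c ≈ 80.6 eV/c.

80.6 eV/c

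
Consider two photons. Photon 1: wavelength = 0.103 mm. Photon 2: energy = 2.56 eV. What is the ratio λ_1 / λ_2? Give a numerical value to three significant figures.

λ_1 = 1.030·10^-4 m (from wavelength = 0.103 mm, via λ given directly).
λ_2 = 4.843·10^-7 m (from energy = 2.56 eV, via λ = hc/E).
Ratio = 1.030·10^-4 / 4.843·10^-7 = 213.

213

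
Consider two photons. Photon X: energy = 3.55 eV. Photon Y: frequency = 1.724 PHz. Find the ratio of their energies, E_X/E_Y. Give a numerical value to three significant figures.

0.498

E_X = 5.688e-19 J (from energy = 3.55 eV, via E given directly).
E_Y = 1.142e-18 J (from frequency = 1.724 PHz, via E = hf).
Ratio = 5.688e-19 / 1.142e-18 = 0.498.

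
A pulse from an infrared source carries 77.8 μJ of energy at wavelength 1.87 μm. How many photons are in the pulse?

7.32e14 photons

Per-photon energy: E = 1.062e-19 J (from wavelength = 1.87 μm).
N = E_total / E_photon = 7.78e-5 J / 1.062e-19 J = 7.32e14.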